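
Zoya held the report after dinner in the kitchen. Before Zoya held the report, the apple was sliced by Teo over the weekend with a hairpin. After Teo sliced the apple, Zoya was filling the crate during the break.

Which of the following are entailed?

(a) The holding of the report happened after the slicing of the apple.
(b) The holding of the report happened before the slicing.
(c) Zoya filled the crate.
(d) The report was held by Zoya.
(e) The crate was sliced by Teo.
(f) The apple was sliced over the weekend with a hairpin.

(a), (d), (f)

(a) Entailed — the narrative places the slicing before the holding.
(b) Not entailed — the narrative places the slicing before the holding, not after.
(c) Not entailed — 'was filling' is progressive on an accomplishment; it does not entail the completed 'filled'.
(d) Entailed — this follows by dropping conjuncts from the holding event's description.
(e) Not entailed — Teo sliced the apple, not the crate; the crate belongs to the filling event.
(f) Entailed — this follows by dropping conjuncts from the slicing event's description.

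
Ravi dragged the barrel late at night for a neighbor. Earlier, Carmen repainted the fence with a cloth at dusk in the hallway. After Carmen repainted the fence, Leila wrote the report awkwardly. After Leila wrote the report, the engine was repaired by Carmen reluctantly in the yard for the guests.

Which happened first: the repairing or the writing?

The connectives place the writing before the repairing.

the writing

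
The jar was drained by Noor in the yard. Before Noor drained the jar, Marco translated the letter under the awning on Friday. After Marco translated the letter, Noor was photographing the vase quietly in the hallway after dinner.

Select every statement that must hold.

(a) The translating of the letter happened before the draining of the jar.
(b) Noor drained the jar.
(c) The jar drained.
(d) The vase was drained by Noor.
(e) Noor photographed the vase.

(a) Entailed — the narrative places the translating before the draining.
(b) Entailed — the original entails any weakening of itself; this just drops 'in the yard'.
(c) Entailed — 'Noor drained the jar' is causative; it entails the inchoative 'the jar drained'.
(d) Not entailed — Noor drained the jar, not the vase; the vase belongs to the photographing event.
(e) Not entailed — 'was photographing' is progressive on an accomplishment; it does not entail the completed 'photographed'.

(a), (b), (c)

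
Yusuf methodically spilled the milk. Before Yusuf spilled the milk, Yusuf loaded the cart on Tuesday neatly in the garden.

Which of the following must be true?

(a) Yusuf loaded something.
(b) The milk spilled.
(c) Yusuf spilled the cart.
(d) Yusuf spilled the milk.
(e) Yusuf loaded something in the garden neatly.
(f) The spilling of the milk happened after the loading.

(a) Entailed — the original entails any weakening of itself; this just drops 'on Tuesday', 'in the garden', 'neatly' and generalizes the patient.
(b) Entailed — 'Yusuf spilled the milk' is causative; it entails the inchoative 'the milk spilled'.
(c) Not entailed — Yusuf spilled the milk, not the cart; the cart belongs to the loading event.
(d) Entailed — the original entails any weakening of itself; this just drops 'methodically'.
(e) Entailed — this follows by dropping conjuncts from the loading event's description.
(f) Entailed — the narrative places the loading before the spilling.

(a), (b), (d), (e), (f)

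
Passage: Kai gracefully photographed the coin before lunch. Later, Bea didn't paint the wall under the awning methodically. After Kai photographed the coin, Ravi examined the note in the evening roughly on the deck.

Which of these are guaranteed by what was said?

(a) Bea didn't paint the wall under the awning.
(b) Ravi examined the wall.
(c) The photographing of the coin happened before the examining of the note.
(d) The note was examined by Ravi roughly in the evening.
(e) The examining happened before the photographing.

(c), (d)

(a) Not entailed — dropping 'methodically' under negation is not valid — the original leaves open that Bea painted the wall some other way.
(b) Not entailed — Ravi examined the note, not the wall; the wall belongs to the painting event.
(c) Entailed — the narrative places the photographing before the examining.
(d) Entailed — this follows by dropping conjuncts from the examining event's description.
(e) Not entailed — the narrative places the photographing before the examining, not after.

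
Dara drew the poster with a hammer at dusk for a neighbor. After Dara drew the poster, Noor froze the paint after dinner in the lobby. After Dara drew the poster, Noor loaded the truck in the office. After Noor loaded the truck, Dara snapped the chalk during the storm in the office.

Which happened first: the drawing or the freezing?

the drawing

The connectives place the drawing before the freezing.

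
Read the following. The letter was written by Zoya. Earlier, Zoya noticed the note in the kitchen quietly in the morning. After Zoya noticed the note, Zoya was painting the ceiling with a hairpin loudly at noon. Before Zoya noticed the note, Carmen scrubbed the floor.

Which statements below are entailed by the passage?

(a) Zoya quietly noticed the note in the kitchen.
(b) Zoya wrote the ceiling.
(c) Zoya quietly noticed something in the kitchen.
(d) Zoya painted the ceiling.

(a), (c)

(a) Entailed — dropping 'in the morning' leaves a sub-description the original still satisfies.
(b) Not entailed — Zoya wrote the letter, not the ceiling; the ceiling belongs to the painting event.
(c) Entailed — this follows by dropping conjuncts from the noticing event's description.
(d) Not entailed — 'was painting' is progressive on an accomplishment; it does not entail the completed 'painted'.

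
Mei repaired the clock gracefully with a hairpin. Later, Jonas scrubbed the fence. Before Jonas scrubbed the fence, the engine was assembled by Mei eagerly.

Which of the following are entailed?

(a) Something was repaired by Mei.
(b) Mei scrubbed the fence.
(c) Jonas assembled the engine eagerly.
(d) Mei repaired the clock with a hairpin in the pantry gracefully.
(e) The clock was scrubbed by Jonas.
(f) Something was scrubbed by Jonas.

(a), (f)

(a) Entailed — the original entails any weakening of itself; this just drops 'with a hairpin', 'gracefully' and generalizes the patient.
(b) Not entailed — the passage has Jonas scrubbing the fence, not Mei.
(c) Not entailed — the passage has Mei assembling the engine, not Jonas.
(d) Not entailed — 'in the pantry' adds information not in the original event.
(e) Not entailed — Jonas scrubbed the fence, not the clock; the clock belongs to the repairing event.
(f) Entailed — this follows by dropping conjuncts from the scrubbing event's description.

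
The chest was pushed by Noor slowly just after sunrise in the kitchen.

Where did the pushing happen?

in the kitchen

'in the kitchen' marks the location of the pushing event.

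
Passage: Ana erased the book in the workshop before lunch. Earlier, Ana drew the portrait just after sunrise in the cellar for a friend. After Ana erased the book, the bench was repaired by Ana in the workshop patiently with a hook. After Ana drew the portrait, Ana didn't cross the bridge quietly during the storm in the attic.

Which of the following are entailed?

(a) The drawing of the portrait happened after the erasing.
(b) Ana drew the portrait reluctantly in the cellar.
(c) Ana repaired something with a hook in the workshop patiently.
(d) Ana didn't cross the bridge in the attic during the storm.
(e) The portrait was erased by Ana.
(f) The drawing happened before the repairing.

(a) Not entailed — the narrative places the drawing before the erasing, not after.
(b) Not entailed — 'reluctantly' adds information not in the original event.
(c) Entailed — the original entails any weakening of itself; this just generalizes the patient.
(d) Not entailed — dropping 'quietly' under negation is not valid — the original leaves open that Ana crossed the bridge some other way.
(e) Not entailed — Ana erased the book, not the portrait; the portrait belongs to the drawing event.
(f) Entailed — the narrative places the drawing before the repairing.

(c), (f)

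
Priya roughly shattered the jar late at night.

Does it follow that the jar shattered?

yes

'Priya shattered the jar' is the causative; it entails the inchoative 'the jar shattered'.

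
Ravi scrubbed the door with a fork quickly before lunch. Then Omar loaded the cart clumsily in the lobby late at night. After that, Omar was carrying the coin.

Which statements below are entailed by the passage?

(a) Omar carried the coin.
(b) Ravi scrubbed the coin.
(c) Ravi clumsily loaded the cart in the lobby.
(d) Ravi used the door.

(a)

(a) Entailed — 'carry' is an activity; 'was carrying' entails that some carrying happened, so 'carried' holds.
(b) Not entailed — Ravi scrubbed the door, not the coin; the coin belongs to the carrying event.
(c) Not entailed — the passage has Omar loading the cart, not Ravi.
(d) Not entailed — the door is the patient, not an instrument — Ravi used a fork.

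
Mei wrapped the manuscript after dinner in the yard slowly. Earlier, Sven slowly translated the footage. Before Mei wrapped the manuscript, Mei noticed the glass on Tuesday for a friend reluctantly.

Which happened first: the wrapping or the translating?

The connectives place the translating before the wrapping.

the translating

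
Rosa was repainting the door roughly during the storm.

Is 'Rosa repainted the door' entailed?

no

'was repainting' is progressive; for an accomplishment like 'repaint the door', it doesn't entail completion.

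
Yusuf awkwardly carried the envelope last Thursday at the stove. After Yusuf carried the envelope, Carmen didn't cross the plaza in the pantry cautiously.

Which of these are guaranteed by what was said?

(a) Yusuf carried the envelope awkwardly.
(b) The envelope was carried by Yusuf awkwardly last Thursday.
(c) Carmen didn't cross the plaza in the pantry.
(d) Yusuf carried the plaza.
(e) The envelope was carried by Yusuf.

(a), (b), (e)

(a) Entailed — dropping 'at the stove', 'last Thursday' leaves a sub-description the original still satisfies.
(b) Entailed — the original entails any weakening of itself; this just drops 'at the stove'.
(c) Not entailed — dropping 'cautiously' under negation is not valid — the original leaves open that Carmen crossed the plaza some other way.
(d) Not entailed — Yusuf carried the envelope, not the plaza; the plaza belongs to the crossing event.
(e) Entailed — dropping 'at the stove', 'awkwardly', 'last Thursday' leaves a sub-description the original still satisfies.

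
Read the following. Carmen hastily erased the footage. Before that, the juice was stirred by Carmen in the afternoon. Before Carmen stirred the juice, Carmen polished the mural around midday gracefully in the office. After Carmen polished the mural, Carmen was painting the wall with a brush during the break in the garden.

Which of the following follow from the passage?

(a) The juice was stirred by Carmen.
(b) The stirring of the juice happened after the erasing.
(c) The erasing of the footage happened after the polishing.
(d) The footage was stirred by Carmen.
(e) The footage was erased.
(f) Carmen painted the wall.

(a) Entailed — dropping 'in the afternoon' leaves a sub-description the original still satisfies.
(b) Not entailed — the narrative places the stirring before the erasing, not after.
(c) Entailed — the narrative places the polishing before the erasing.
(d) Not entailed — Carmen stirred the juice, not the footage; the footage belongs to the erasing event.
(e) Entailed — dropping 'hastily' and generalizing the agent leaves a sub-description the original still satisfies.
(f) Not entailed — 'was painting' is progressive on an accomplishment; it does not entail the completed 'painted'.

(a), (c), (e)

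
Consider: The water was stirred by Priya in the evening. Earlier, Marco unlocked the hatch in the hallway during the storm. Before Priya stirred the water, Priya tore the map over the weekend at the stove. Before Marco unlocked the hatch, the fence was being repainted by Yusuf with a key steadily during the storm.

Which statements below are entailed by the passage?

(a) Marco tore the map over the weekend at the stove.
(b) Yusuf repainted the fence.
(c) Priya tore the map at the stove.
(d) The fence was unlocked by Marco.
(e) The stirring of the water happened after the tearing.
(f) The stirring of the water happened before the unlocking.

(c), (e)

(a) Not entailed — the passage has Priya tearing the map, not Marco.
(b) Not entailed — 'was repainting' is progressive on an accomplishment; it does not entail the completed 'repainted'.
(c) Entailed — the original entails any weakening of itself; this just drops 'over the weekend'.
(d) Not entailed — Marco unlocked the hatch, not the fence; the fence belongs to the repainting event.
(e) Entailed — the narrative places the tearing before the stirring.
(f) Not entailed — the narrative places the unlocking before the stirring, not after.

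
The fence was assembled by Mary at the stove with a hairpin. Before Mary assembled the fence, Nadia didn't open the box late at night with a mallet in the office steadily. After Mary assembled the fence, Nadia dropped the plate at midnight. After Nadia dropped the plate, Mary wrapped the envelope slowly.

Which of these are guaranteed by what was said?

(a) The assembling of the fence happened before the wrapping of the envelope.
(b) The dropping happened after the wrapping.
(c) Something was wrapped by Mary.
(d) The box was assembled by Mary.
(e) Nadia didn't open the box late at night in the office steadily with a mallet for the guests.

(a) Entailed — the narrative places the assembling before the wrapping.
(b) Not entailed — the narrative places the dropping before the wrapping, not after.
(c) Entailed — this follows by dropping conjuncts from the wrapping event's description.
(d) Not entailed — Mary assembled the fence, not the box; the box belongs to the opening event.
(e) Entailed — under negation, adding a further restriction is entailed: if no such opening event occurred, none occurred for the guests either.

(a), (c), (e)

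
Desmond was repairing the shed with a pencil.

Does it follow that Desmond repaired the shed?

'was repairing' is progressive; for an accomplishment like 'repair the shed', it doesn't entail completion.

no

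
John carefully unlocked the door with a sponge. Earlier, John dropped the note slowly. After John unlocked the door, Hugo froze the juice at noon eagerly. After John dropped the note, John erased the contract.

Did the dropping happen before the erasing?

yes

The narrative orders the dropping before the erasing.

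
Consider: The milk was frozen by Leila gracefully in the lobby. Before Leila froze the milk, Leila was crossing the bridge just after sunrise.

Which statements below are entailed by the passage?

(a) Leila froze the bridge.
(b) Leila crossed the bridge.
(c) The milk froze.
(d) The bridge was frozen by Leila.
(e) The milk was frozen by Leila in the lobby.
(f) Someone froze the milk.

(c), (e), (f)

(a) Not entailed — Leila froze the milk, not the bridge; the bridge belongs to the crossing event.
(b) Not entailed — 'was crossing' is progressive on an accomplishment; it does not entail the completed 'crossed'.
(c) Entailed — 'Leila froze the milk' is causative; it entails the inchoative 'the milk froze'.
(d) Not entailed — Leila froze the milk, not the bridge; the bridge belongs to the crossing event.
(e) Entailed — dropping 'gracefully' leaves a sub-description the original still satisfies.
(f) Entailed — every conjunct here is already in the original freezing event.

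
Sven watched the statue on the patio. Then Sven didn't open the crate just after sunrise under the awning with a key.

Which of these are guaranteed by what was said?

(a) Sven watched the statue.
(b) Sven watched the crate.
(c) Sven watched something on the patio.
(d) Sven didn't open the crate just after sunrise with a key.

(a), (c)

(a) Entailed — dropping 'on the patio' leaves a sub-description the original still satisfies.
(b) Not entailed — Sven watched the statue, not the crate; the crate belongs to the opening event.
(c) Entailed — generalizing the patient leaves a sub-description the original still satisfies.
(d) Not entailed — dropping 'under the awning' under negation is not valid — the original leaves open that Sven opened the crate some other way.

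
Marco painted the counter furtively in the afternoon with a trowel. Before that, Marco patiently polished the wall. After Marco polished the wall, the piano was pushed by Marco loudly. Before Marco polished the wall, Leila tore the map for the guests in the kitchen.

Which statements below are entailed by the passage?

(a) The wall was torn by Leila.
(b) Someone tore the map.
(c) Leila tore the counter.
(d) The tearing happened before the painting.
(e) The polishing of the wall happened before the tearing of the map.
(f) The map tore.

(b), (d), (f)

(a) Not entailed — Leila tore the map, not the wall; the wall belongs to the polishing event.
(b) Entailed — every conjunct here is already in the original tearing event.
(c) Not entailed — Leila tore the map, not the counter; the counter belongs to the painting event.
(d) Entailed — the narrative places the tearing before the painting.
(e) Not entailed — the narrative places the tearing before the polishing, not after.
(f) Entailed — 'Leila tore the map' is causative; it entails the inchoative 'the map tore'.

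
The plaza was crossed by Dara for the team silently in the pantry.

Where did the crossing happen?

in the pantry

'in the pantry' marks the location of the crossing event.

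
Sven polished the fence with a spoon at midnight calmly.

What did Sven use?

'with a spoon' marks the instrument of the polishing event.

a spoon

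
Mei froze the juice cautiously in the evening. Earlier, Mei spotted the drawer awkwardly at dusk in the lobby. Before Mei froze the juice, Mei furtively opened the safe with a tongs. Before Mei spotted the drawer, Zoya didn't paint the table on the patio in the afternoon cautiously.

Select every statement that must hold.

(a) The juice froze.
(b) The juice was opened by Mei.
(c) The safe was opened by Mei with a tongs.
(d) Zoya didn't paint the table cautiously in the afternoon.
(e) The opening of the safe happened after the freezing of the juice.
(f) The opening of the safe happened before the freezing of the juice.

(a), (c), (f)

(a) Entailed — 'Mei froze the juice' is causative; it entails the inchoative 'the juice froze'.
(b) Not entailed — Mei opened the safe, not the juice; the juice belongs to the freezing event.
(c) Entailed — every conjunct here is already in the original opening event.
(d) Not entailed — dropping 'on the patio' under negation is not valid — the original leaves open that Zoya painted the table some other way.
(e) Not entailed — the narrative places the opening before the freezing, not after.
(f) Entailed — the narrative places the opening before the freezing.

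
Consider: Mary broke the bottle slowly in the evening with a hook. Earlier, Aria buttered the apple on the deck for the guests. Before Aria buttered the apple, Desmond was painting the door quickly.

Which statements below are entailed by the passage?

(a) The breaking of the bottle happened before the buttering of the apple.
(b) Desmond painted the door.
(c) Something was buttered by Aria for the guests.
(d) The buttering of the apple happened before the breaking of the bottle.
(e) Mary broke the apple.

(c), (d)

(a) Not entailed — the narrative places the buttering before the breaking, not after.
(b) Not entailed — 'was painting' is progressive on an accomplishment; it does not entail the completed 'painted'.
(c) Entailed — this follows by dropping conjuncts from the buttering event's description.
(d) Entailed — the narrative places the buttering before the breaking.
(e) Not entailed — Mary broke the bottle, not the apple; the apple belongs to the buttering event.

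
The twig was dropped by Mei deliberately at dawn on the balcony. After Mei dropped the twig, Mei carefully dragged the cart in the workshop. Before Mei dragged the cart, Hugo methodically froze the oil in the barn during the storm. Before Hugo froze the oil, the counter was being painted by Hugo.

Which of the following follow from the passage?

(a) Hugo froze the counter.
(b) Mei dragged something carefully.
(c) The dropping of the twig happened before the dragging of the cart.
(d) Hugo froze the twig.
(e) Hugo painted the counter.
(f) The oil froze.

(a) Not entailed — Hugo froze the oil, not the counter; the counter belongs to the painting event.
(b) Entailed — dropping 'in the workshop' and generalizing the patient leaves a sub-description the original still satisfies.
(c) Entailed — the narrative places the dropping before the dragging.
(d) Not entailed — Hugo froze the oil, not the twig; the twig belongs to the dropping event.
(e) Not entailed — 'was painting' is progressive on an accomplishment; it does not entail the completed 'painted'.
(f) Entailed — 'Hugo froze the oil' is causative; it entails the inchoative 'the oil froze'.

(b), (c), (f)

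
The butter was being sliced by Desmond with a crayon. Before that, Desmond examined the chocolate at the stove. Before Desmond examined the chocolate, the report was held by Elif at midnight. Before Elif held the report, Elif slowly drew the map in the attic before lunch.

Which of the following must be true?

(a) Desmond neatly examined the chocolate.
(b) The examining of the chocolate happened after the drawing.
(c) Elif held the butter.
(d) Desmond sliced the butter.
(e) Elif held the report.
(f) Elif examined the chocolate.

(b), (e)

(a) Not entailed — 'neatly' adds information not in the original event.
(b) Entailed — the narrative places the drawing before the examining.
(c) Not entailed — Elif held the report, not the butter; the butter belongs to the slicing event.
(d) Not entailed — 'was slicing' is progressive on an accomplishment; it does not entail the completed 'sliced'.
(e) Entailed — every conjunct here is already in the original holding event.
(f) Not entailed — the passage has Desmond examining the chocolate, not Elif.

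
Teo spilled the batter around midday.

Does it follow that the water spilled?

Nothing is said about any water; only the batter is affected.

no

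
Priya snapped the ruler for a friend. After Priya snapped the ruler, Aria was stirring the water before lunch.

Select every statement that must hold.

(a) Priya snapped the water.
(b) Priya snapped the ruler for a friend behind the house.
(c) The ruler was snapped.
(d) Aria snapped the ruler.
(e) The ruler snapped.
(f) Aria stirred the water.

(c), (e), (f)

(a) Not entailed — Priya snapped the ruler, not the water; the water belongs to the stirring event.
(b) Not entailed — 'behind the house' adds information not in the original event.
(c) Entailed — dropping 'for a friend' and generalizing the agent leaves a sub-description the original still satisfies.
(d) Not entailed — the passage has Priya snapping the ruler, not Aria.
(e) Entailed — 'Priya snapped the ruler' is causative; it entails the inchoative 'the ruler snapped'.
(f) Entailed — 'stir' is an activity; 'was stirring' entails that some stirring happened, so 'stirred' holds.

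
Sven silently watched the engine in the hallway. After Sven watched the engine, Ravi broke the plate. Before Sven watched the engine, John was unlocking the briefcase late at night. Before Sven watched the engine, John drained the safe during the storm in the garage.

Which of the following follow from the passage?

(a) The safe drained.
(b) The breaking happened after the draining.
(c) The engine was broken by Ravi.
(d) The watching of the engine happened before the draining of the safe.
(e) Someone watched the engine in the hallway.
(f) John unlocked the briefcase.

(a), (b), (e)

(a) Entailed — 'John drained the safe' is causative; it entails the inchoative 'the safe drained'.
(b) Entailed — the narrative places the draining before the breaking.
(c) Not entailed — Ravi broke the plate, not the engine; the engine belongs to the watching event.
(d) Not entailed — the narrative places the draining before the watching, not after.
(e) Entailed — dropping 'silently' and generalizing the agent leaves a sub-description the original still satisfies.
(f) Not entailed — 'was unlocking' is progressive on an accomplishment; it does not entail the completed 'unlocked'.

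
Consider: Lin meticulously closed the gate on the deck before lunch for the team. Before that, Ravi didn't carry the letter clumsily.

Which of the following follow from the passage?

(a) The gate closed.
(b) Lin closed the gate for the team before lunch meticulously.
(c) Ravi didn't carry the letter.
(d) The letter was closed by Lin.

(a), (b)

(a) Entailed — 'Lin closed the gate' is causative; it entails the inchoative 'the gate closed'.
(b) Entailed — this follows by dropping conjuncts from the closing event's description.
(c) Not entailed — dropping 'clumsily' under negation is not valid — the original leaves open that Ravi carried the letter some other way.
(d) Not entailed — Lin closed the gate, not the letter; the letter belongs to the carrying event.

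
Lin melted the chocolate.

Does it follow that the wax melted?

Nothing is said about any wax; only the chocolate is affected.

no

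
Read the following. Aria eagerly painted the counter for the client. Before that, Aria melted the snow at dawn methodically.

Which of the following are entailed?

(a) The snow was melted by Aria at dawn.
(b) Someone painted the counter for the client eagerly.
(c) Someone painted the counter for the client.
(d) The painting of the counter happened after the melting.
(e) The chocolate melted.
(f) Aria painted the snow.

(a), (b), (c), (d)

(a) Entailed — dropping 'methodically' leaves a sub-description the original still satisfies.
(b) Entailed — every conjunct here is already in the original painting event.
(c) Entailed — this follows by dropping conjuncts from the painting event's description.
(d) Entailed — the narrative places the melting before the painting.
(e) Not entailed — the snow is what melted, not the chocolate.
(f) Not entailed — Aria painted the counter, not the snow; the snow belongs to the melting event.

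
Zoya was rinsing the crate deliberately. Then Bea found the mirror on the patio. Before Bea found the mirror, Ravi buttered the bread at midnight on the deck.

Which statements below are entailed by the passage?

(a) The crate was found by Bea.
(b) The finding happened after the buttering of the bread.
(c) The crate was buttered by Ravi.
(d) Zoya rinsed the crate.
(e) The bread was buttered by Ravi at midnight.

(a) Not entailed — Bea found the mirror, not the crate; the crate belongs to the rinsing event.
(b) Entailed — the narrative places the buttering before the finding.
(c) Not entailed — Ravi buttered the bread, not the crate; the crate belongs to the rinsing event.
(d) Entailed — 'rinse' is an activity; 'was rinsing' entails that some rinsing happened, so 'rinsed' holds.
(e) Entailed — dropping 'on the deck' leaves a sub-description the original still satisfies.

(b), (d), (e)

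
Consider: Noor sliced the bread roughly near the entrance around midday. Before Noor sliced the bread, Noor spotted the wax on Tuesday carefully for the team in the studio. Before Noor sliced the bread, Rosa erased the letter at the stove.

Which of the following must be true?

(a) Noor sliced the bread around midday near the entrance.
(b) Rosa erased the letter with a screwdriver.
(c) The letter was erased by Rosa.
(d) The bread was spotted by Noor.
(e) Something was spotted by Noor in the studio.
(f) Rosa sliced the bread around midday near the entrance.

(a), (c), (e)

(a) Entailed — this follows by dropping conjuncts from the slicing event's description.
(b) Not entailed — 'with a screwdriver' adds information not in the original event.
(c) Entailed — every conjunct here is already in the original erasing event.
(d) Not entailed — Noor spotted the wax, not the bread; the bread belongs to the slicing event.
(e) Entailed — this follows by dropping conjuncts from the spotting event's description.
(f) Not entailed — the passage has Noor slicing the bread, not Rosa.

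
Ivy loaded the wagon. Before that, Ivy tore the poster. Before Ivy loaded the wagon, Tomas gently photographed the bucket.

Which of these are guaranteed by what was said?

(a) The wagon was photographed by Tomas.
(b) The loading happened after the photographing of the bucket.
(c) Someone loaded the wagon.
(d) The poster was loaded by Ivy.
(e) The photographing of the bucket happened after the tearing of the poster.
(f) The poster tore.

(b), (c), (f)

(a) Not entailed — Tomas photographed the bucket, not the wagon; the wagon belongs to the loading event.
(b) Entailed — the narrative places the photographing before the loading.
(c) Entailed — the original entails any weakening of itself; this just generalizes the agent.
(d) Not entailed — Ivy loaded the wagon, not the poster; the poster belongs to the tearing event.
(e) Not entailed — the narrative doesn't order the tearing relative to the photographing.
(f) Entailed — 'Ivy tore the poster' is causative; it entails the inchoative 'the poster tore'.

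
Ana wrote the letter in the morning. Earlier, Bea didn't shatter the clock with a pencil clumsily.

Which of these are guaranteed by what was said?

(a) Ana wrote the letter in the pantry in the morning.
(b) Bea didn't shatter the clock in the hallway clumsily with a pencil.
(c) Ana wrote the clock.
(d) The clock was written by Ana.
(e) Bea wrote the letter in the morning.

(a) Not entailed — 'in the pantry' adds information not in the original event.
(b) Entailed — under negation, adding a further restriction is entailed: if no such shattering event occurred, none occurred in the hallway either.
(c) Not entailed — Ana wrote the letter, not the clock; the clock belongs to the shattering event.
(d) Not entailed — Ana wrote the letter, not the clock; the clock belongs to the shattering event.
(e) Not entailed — the passage has Ana writing the letter, not Bea.

(b)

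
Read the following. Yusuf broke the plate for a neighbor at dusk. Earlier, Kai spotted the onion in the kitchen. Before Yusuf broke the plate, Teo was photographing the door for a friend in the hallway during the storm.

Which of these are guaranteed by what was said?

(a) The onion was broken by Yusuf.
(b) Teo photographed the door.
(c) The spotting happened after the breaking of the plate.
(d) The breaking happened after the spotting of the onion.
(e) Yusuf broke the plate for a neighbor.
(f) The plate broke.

(d), (e), (f)

(a) Not entailed — Yusuf broke the plate, not the onion; the onion belongs to the spotting event.
(b) Not entailed — 'was photographing' is progressive on an accomplishment; it does not entail the completed 'photographed'.
(c) Not entailed — the narrative places the spotting before the breaking, not after.
(d) Entailed — the narrative places the spotting before the breaking.
(e) Entailed — this follows by dropping conjuncts from the breaking event's description.
(f) Entailed — 'Yusuf broke the plate' is causative; it entails the inchoative 'the plate broke'.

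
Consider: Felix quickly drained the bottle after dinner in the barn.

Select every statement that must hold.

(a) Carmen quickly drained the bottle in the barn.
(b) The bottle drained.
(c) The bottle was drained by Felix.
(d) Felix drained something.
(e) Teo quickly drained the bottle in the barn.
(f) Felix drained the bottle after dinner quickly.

(b), (c), (d), (f)

(a) Not entailed — the passage has Felix draining the bottle, not Carmen.
(b) Entailed — 'Felix drained the bottle' is causative; it entails the inchoative 'the bottle drained'.
(c) Entailed — every conjunct here is already in the original draining event.
(d) Entailed — dropping 'in the barn', 'after dinner', 'quickly' and generalizing the patient leaves a sub-description the original still satisfies.
(e) Not entailed — the passage has Felix draining the bottle, not Teo.
(f) Entailed — this follows by dropping conjuncts from the draining event's description.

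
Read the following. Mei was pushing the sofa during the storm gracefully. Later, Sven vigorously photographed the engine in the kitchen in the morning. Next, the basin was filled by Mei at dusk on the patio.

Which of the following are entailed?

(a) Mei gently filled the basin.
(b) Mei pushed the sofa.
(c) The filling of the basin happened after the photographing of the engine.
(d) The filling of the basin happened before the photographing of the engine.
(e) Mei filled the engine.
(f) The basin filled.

(b), (c), (f)

(a) Not entailed — 'gently' adds information not in the original event.
(b) Entailed — 'push' is an activity; 'was pushing' entails that some pushing happened, so 'pushed' holds.
(c) Entailed — the narrative places the photographing before the filling.
(d) Not entailed — the narrative places the photographing before the filling, not after.
(e) Not entailed — Mei filled the basin, not the engine; the engine belongs to the photographing event.
(f) Entailed — 'Mei filled the basin' is causative; it entails the inchoative 'the basin filled'.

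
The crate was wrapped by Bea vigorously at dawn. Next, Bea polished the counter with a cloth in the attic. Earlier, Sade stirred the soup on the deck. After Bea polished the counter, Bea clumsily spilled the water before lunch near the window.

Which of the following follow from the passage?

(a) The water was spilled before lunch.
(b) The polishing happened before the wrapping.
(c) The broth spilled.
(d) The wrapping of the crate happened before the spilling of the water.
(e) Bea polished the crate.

(a) Entailed — every conjunct here is already in the original spilling event.
(b) Not entailed — the narrative places the wrapping before the polishing, not after.
(c) Not entailed — the water is what spilled, not the broth.
(d) Entailed — the narrative places the wrapping before the spilling.
(e) Not entailed — Bea polished the counter, not the crate; the crate belongs to the wrapping event.

(a), (d)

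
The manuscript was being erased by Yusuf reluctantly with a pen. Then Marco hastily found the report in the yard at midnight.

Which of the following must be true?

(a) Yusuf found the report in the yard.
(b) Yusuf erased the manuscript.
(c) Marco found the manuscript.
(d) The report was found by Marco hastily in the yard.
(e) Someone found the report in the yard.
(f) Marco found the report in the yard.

(d), (e), (f)

(a) Not entailed — the passage has Marco finding the report, not Yusuf.
(b) Not entailed — 'was erasing' is progressive on an accomplishment; it does not entail the completed 'erased'.
(c) Not entailed — Marco found the report, not the manuscript; the manuscript belongs to the erasing event.
(d) Entailed — this follows by dropping conjuncts from the finding event's description.
(e) Entailed — dropping 'hastily', 'at midnight' and generalizing the agent leaves a sub-description the original still satisfies.
(f) Entailed — dropping 'hastily', 'at midnight' leaves a sub-description the original still satisfies.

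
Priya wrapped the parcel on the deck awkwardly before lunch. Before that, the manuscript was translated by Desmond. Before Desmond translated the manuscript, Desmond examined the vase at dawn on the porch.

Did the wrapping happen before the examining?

no

The narrative orders the examining before the wrapping.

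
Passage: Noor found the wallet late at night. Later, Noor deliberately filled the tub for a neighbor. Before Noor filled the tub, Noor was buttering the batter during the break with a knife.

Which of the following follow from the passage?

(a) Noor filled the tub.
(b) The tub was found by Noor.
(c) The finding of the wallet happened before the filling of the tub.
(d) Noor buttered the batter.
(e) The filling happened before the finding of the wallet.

(a) Entailed — the original entails any weakening of itself; this just drops 'deliberately', 'for a neighbor'.
(b) Not entailed — Noor found the wallet, not the tub; the tub belongs to the filling event.
(c) Entailed — the narrative places the finding before the filling.
(d) Not entailed — 'was buttering' is progressive on an accomplishment; it does not entail the completed 'buttered'.
(e) Not entailed — the narrative places the finding before the filling, not after.

(a), (c)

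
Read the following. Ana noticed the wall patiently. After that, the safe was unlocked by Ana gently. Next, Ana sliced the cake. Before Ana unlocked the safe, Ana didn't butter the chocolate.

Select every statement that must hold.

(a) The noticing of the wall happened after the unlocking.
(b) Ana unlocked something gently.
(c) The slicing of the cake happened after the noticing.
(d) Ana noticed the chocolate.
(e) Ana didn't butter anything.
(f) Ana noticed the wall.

(a) Not entailed — the narrative places the noticing before the unlocking, not after.
(b) Entailed — this follows by dropping conjuncts from the unlocking event's description.
(c) Entailed — the narrative places the noticing before the slicing.
(d) Not entailed — Ana noticed the wall, not the chocolate; the chocolate belongs to the buttering event.
(e) Not entailed — the original only denies this specific event; Ana may have buttered something else.
(f) Entailed — dropping 'patiently' leaves a sub-description the original still satisfies.

(b), (c), (f)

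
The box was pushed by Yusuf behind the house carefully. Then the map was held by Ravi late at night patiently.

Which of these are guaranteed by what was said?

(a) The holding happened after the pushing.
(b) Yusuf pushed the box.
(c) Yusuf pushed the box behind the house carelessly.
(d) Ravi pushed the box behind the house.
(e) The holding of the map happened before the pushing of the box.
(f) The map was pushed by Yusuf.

(a) Entailed — the narrative places the pushing before the holding.
(b) Entailed — this follows by dropping conjuncts from the pushing event's description.
(c) Not entailed — 'carelessly' adds a manner not in (and inconsistent with) the original.
(d) Not entailed — the passage has Yusuf pushing the box, not Ravi.
(e) Not entailed — the narrative places the pushing before the holding, not after.
(f) Not entailed — Yusuf pushed the box, not the map; the map belongs to the holding event.

(a), (b)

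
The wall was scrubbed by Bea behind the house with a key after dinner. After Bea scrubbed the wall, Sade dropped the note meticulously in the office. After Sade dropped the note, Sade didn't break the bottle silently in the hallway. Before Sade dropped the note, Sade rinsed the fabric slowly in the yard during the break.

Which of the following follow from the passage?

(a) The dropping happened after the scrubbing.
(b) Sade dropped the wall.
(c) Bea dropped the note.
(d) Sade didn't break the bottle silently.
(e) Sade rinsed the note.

(a) Entailed — the narrative places the scrubbing before the dropping.
(b) Not entailed — Sade dropped the note, not the wall; the wall belongs to the scrubbing event.
(c) Not entailed — the passage has Sade dropping the note, not Bea.
(d) Not entailed — dropping 'in the hallway' under negation is not valid — the original leaves open that Sade broke the bottle some other way.
(e) Not entailed — Sade rinsed the fabric, not the note; the note belongs to the dropping event.

(a)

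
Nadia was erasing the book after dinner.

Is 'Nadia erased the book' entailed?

'was erasing' is progressive; for an accomplishment like 'erase the book', it doesn't entail completion.

no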